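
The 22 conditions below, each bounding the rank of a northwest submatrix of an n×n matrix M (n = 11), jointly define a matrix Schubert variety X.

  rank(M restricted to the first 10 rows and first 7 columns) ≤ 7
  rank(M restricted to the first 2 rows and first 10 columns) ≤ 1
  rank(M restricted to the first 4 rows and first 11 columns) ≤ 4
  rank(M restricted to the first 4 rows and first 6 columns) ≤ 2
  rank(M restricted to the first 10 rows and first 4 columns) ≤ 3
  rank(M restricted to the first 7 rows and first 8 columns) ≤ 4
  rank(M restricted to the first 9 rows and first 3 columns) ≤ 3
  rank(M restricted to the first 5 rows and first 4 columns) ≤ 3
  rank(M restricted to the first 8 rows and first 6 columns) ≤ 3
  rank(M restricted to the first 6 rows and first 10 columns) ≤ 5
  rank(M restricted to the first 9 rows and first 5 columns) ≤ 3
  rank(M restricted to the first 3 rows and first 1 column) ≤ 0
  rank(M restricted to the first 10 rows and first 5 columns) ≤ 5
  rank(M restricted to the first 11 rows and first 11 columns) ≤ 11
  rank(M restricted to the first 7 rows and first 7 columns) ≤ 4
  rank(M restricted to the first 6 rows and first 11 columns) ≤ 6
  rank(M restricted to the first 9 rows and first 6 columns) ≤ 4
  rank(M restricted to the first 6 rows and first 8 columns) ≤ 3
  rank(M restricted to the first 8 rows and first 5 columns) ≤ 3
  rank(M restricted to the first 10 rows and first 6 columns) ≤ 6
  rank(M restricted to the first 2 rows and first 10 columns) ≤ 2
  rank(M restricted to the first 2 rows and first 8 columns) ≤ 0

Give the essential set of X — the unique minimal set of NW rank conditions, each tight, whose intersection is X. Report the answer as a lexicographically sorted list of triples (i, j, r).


The tightest implied rank at each (i,j), from the 22 conditions:

  0 | 0 | 0 | 0 | 0 | 0 | 0 | 0 | 1 | 1 | 1
  0 | 0 | 0 | 0 | 0 | 0 | 0 | 0 | 1 | 1 | 2
  0 | 1 | 1 | 1 | 1 | 1 | 1 | 1 | 2 | 2 | 3
  1 | 2 | 2 | 2 | 2 | 2 | 2 | 2 | 3 | 3 | 4
  1 | 2 | 3 | 3 | 3 | 3 | 3 | 3 | 4 | 4 | 5
  1 | 2 | 3 | 3 | 3 | 3 | 3 | 3 | 4 | 5 | 6
  1 | 2 | 3 | 3 | 3 | 3 | 4 | 4 | 5 | 6 | 7
  1 | 2 | 3 | 3 | 3 | 3 | 4 | 5 | 6 | 7 | 8
  1 | 2 | 3 | 3 | 3 | 4 | 5 | 6 | 7 | 8 | 9
  1 | 2 | 3 | 3 | 4 | 5 | 6 | 7 | 8 | 9 | 10
  1 | 2 | 3 | 4 | 5 | 6 | 7 | 8 | 9 | 10 | 11

giving w = (9, 11, 2, 1, 3, 10, 7, 8, 6, 5, 4) via Δ²R.

Rothe diagram D(w) (32 cells), 7 SE-corners (essential conditions):

[(2, 8, 0), (2, 10, 1), (3, 1, 0), (6, 8, 3), (8, 6, 3), (9, 5, 3), (10, 4, 3)]


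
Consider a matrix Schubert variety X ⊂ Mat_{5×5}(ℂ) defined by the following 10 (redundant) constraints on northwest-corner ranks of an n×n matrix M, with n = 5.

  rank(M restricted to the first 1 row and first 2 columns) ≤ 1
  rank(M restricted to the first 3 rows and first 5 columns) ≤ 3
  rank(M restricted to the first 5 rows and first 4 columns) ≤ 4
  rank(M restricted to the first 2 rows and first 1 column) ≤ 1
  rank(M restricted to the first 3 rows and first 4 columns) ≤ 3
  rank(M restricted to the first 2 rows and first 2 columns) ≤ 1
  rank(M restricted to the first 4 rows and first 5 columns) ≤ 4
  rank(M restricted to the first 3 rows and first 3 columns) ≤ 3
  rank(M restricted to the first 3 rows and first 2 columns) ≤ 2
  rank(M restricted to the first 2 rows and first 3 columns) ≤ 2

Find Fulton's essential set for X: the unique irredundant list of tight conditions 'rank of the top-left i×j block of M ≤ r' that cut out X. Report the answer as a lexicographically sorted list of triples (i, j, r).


Rank table r_w(5×5) implied by the 10 constraints:

  i=1: 1, 1, 1, 1, 1
  i=2: 1, 1, 2, 2, 2
  i=3: 1, 2, 3, 3, 3
  i=4: 1, 2, 3, 4, 4
  i=5: 1, 2, 3, 4, 5

giving w = (1, 3, 2, 4, 5) via Δ²R.

Rothe diagram D(w) (1 cell), 1 SE-corner (essential condition):

[(2, 2, 1)]


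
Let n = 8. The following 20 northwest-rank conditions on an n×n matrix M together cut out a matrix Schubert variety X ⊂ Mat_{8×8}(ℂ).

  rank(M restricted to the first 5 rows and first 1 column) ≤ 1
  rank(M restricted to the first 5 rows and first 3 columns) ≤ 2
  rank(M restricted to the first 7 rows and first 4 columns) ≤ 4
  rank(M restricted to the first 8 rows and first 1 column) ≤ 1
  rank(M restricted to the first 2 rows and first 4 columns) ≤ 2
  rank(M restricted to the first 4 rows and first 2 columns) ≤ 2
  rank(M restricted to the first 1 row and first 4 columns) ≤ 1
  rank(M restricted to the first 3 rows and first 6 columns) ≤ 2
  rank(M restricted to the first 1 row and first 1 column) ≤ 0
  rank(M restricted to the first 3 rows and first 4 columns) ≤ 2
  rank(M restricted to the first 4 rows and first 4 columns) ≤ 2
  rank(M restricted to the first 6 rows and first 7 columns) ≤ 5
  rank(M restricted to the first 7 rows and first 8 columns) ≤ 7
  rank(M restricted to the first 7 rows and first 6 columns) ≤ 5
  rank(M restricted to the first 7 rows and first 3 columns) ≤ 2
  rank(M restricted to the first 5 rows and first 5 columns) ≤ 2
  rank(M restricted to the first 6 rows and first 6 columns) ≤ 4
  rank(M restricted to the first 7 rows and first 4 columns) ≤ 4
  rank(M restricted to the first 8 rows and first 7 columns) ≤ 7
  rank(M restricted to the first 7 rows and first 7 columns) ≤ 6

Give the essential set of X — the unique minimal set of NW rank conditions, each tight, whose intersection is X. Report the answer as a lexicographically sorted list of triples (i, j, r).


Rank table r_w(8×8) implied by the 20 constraints:

  R[1]: 0 1 1 1 1 1 1 1
  R[2]: 1 2 2 2 2 2 2 2
  R[3]: 1 2 2 2 2 2 3 3
  R[4]: 1 2 2 2 2 3 4 4
  R[5]: 1 2 2 2 2 3 4 5
  R[6]: 1 2 2 3 3 4 5 6
  R[7]: 1 2 2 3 4 5 6 7
  R[8]: 1 2 3 4 5 6 7 8

so w = (2, 1, 7, 6, 8, 4, 5, 3).

D(w) has 13 cells with 4 SE-corners; essential set:

[(1, 1, 0), (3, 6, 2), (5, 5, 2), (7, 3, 2)]


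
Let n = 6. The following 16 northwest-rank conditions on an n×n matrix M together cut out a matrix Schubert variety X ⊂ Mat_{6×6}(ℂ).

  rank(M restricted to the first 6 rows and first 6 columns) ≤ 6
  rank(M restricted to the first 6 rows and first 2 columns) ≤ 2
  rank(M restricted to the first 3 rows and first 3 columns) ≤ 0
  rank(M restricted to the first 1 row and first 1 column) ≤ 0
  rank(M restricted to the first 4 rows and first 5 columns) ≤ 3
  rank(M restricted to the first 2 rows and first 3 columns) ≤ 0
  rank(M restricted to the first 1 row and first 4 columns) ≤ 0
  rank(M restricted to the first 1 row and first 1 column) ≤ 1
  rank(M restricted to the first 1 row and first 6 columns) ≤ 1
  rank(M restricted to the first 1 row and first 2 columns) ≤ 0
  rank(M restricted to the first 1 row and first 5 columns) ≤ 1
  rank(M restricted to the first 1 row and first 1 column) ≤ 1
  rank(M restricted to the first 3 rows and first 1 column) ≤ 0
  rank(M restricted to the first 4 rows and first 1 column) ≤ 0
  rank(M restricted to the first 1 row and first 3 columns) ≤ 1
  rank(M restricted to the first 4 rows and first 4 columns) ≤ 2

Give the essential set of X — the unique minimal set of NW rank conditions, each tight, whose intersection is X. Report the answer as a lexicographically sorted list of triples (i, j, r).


Rank table r_w(6×6) implied by the 16 constraints:

  0  0  0  0  1  1
  0  0  0  1  2  2
  0  0  0  1  2  3
  0  1  1  2  3  4
  1  2  2  3  4  5
  1  2  3  4  5  6

second differences of R give the permutation w = (5, 4, 6, 2, 1, 3).

3 SE-corners of the 11-cell Rothe diagram give Ess(w):

[(1, 4, 0), (3, 3, 0), (4, 1, 0)]


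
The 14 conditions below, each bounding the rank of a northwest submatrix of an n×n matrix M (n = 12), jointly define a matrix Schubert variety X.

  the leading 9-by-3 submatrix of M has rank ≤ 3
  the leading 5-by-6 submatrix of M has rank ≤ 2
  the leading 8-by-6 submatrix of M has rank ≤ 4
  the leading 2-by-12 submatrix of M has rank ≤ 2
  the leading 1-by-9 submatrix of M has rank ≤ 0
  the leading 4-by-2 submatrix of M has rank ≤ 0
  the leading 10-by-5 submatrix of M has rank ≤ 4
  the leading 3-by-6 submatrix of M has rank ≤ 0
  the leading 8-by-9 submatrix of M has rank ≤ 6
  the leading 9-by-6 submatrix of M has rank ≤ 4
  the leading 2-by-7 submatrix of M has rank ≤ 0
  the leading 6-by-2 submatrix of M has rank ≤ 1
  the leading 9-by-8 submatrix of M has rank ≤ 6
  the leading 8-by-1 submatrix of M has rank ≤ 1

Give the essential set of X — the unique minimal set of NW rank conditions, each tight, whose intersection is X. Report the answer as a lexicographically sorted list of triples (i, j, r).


Computing R[i][j] = min implied NW-rank bound (n=12, 14 conditions):

  i=1: 0 0 0 0 0 0 0 0 0 1 1 1
  i=2: 0 0 0 0 0 0 0 1 1 2 2 2
  i=3: 0 0 0 0 0 0 1 2 2 3 3 3
  i=4: 0 0 1 1 1 1 2 3 3 4 4 4
  i=5: 1 1 2 2 2 2 3 4 4 5 5 5
  i=6: 1 1 2 3 3 3 4 5 5 6 6 6
  i=7: 1 2 3 4 4 4 5 6 6 7 7 7
  i=8: 1 2 3 4 4 4 5 6 6 7 8 8
  i=9: 1 2 3 4 4 4 5 6 7 8 9 9
  i=10: 1 2 3 4 4 5 6 7 8 9 10 10
  i=11: 1 2 3 4 5 6 7 8 9 10 11 11
  i=12: 1 2 3 4 5 6 7 8 9 10 11 12

second differences of R give the permutation w = (10, 8, 7, 3, 1, 4, 2, 11, 9, 6, 5, 12).

8 SE-corners of the 31-cell Rothe diagram give Ess(w):

[(1, 9, 0), (2, 7, 0), (3, 6, 0), (4, 2, 0), (6, 2, 1), (8, 9, 6), (9, 6, 4), (10, 5, 4)]


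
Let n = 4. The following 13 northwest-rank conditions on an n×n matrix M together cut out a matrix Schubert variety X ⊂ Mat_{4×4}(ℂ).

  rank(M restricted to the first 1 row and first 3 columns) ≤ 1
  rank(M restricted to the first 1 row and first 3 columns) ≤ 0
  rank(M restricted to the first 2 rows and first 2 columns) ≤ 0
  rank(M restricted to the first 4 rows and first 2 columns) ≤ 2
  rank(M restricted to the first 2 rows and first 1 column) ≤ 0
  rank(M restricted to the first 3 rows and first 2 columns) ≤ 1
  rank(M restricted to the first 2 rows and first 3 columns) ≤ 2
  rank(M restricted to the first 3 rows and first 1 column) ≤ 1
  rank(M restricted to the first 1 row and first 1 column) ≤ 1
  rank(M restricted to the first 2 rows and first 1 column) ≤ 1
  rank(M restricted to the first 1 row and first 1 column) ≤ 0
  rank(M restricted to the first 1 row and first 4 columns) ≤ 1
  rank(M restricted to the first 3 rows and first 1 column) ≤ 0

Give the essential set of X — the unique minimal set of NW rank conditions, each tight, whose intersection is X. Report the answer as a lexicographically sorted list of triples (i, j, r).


The tightest implied rank at each (i,j), from the 13 conditions:

  row 1: 0 | 0 | 0 | 1
  row 2: 0 | 0 | 1 | 2
  row 3: 0 | 1 | 2 | 3
  row 4: 1 | 2 | 3 | 4

the unique w with this rank table is (4, 3, 2, 1).

|D(w)|=6, |Ess(w)|=3:

[(1, 3, 0), (2, 2, 0), (3, 1, 0)]


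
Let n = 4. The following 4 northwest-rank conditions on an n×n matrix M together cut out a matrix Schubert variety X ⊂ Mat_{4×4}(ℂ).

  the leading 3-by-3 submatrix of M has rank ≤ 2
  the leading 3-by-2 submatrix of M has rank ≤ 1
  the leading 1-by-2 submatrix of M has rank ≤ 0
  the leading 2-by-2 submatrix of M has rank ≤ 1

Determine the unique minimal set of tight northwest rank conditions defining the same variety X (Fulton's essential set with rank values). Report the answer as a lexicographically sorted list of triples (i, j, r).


Propagating the 4 rank bounds to every northwest block:

  row 1: 0, 0, 1, 1
  row 2: 1, 1, 2, 2
  row 3: 1, 1, 2, 3
  row 4: 1, 2, 3, 4

so w = (3, 1, 4, 2).

|D(w)|=3, |Ess(w)|=2:

[(1, 2, 0), (3, 2, 1)]


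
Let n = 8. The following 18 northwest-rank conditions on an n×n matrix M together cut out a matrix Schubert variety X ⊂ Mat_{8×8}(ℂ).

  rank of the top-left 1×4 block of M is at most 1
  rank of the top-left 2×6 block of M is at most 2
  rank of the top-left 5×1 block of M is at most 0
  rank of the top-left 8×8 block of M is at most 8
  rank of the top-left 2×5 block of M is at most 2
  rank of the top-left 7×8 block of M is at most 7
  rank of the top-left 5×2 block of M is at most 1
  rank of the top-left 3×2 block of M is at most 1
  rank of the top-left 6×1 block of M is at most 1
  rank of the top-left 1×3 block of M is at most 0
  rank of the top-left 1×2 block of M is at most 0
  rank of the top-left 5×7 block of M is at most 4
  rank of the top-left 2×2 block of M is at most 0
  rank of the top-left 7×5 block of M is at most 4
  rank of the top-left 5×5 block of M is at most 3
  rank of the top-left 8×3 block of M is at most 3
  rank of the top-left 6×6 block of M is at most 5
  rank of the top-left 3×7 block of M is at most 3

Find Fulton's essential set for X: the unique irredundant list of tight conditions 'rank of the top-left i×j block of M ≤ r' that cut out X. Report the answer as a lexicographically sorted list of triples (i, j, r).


Recovering R(i,j) via the rank-extension bound from the 18 conditions:

  R[1]: 0 | 0 | 0 | 1 | 1 | 1 | 1 | 1
  R[2]: 0 | 0 | 1 | 2 | 2 | 2 | 2 | 2
  R[3]: 0 | 1 | 2 | 3 | 3 | 3 | 3 | 3
  R[4]: 0 | 1 | 2 | 3 | 3 | 4 | 4 | 4
  R[5]: 0 | 1 | 2 | 3 | 3 | 4 | 4 | 5
  R[6]: 1 | 2 | 3 | 4 | 4 | 5 | 5 | 6
  R[7]: 1 | 2 | 3 | 4 | 4 | 5 | 6 | 7
  R[8]: 1 | 2 | 3 | 4 | 5 | 6 | 7 | 8

the unique w with this rank table is (4, 3, 2, 6, 8, 1, 7, 5).

6 SE-corners of the 12-cell Rothe diagram give Ess(w):

[(1, 3, 0), (2, 2, 0), (5, 1, 0), (5, 5, 3), (5, 7, 4), (7, 5, 4)]


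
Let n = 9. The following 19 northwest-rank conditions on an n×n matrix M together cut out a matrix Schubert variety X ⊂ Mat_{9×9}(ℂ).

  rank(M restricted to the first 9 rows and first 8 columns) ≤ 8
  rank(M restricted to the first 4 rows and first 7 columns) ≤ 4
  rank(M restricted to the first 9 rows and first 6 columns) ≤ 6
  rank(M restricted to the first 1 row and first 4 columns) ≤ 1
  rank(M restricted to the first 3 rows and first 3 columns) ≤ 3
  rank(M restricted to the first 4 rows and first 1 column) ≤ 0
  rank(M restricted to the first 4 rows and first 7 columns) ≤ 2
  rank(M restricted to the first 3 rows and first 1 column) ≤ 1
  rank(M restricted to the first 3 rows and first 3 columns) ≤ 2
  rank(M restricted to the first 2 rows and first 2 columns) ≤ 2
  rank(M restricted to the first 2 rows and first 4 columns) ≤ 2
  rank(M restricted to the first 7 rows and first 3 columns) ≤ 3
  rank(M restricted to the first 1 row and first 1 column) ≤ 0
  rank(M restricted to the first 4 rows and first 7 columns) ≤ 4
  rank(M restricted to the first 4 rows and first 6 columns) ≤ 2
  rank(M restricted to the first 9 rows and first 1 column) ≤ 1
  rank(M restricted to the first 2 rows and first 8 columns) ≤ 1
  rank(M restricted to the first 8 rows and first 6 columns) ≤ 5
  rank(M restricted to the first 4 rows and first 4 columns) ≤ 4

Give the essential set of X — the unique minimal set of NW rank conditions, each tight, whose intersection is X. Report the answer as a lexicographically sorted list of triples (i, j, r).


The tightest implied rank at each (i,j), from the 19 conditions:

  i=1: 0 1 1 1 1 1 1 1 1
  i=2: 0 1 1 1 1 1 1 1 2
  i=3: 0 1 2 2 2 2 2 2 3
  i=4: 0 1 2 2 2 2 2 3 4
  i=5: 1 2 3 3 3 3 3 4 5
  i=6: 1 2 3 4 4 4 4 5 6
  i=7: 1 2 3 4 5 5 5 6 7
  i=8: 1 2 3 4 5 5 6 7 8
  i=9: 1 2 3 4 5 6 7 8 9

reading off 1-entries of Δ²R: w = (2, 9, 3, 8, 1, 4, 5, 7, 6).

4 SE-corners of the 15-cell Rothe diagram give Ess(w):

[(2, 8, 1), (4, 1, 0), (4, 7, 2), (8, 6, 5)]


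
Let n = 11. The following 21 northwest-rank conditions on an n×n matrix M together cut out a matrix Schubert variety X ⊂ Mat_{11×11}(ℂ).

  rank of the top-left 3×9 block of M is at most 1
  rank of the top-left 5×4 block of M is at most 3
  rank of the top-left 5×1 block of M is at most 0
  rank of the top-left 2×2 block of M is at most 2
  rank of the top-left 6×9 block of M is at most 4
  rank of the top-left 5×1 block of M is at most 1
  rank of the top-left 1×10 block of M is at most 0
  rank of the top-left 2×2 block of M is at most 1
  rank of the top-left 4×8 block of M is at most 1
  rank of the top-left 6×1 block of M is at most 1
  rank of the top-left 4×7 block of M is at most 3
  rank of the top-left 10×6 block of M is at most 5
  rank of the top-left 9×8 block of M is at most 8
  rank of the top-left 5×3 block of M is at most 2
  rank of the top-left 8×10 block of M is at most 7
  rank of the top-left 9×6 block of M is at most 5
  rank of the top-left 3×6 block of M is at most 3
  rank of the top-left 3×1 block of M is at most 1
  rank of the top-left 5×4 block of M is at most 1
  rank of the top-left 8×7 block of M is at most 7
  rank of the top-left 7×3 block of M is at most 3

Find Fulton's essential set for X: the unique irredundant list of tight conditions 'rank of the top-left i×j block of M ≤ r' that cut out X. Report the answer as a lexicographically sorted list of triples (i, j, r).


Recovering R(i,j) via the rank-extension bound from the 21 conditions:

  i=1: 0  0  0  0  0  0  0  0  0  0  1
  i=2: 0  1  1  1  1  1  1  1  1  1  2
  i=3: 0  1  1  1  1  1  1  1  1  2  3
  i=4: 0  1  1  1  1  1  1  1  2  3  4
  i=5: 0  1  1  1  2  2  2  2  3  4  5
  i=6: 1  2  2  2  3  3  3  3  4  5  6
  i=7: 1  2  3  3  4  4  4  4  5  6  7
  i=8: 1  2  3  4  5  5  5  5  6  7  8
  i=9: 1  2  3  4  5  5  6  6  7  8  9
  i=10: 1  2  3  4  5  5  6  7  8  9  10
  i=11: 1  2  3  4  5  6  7  8  9  10  11

reading off 1-entries of Δ²R: w = (11, 2, 10, 9, 5, 1, 3, 4, 7, 8, 6).

Fulton essential set (6 of the 31 Rothe cells):

[(1, 10, 0), (3, 9, 1), (4, 8, 1), (5, 1, 0), (5, 4, 1), (10, 6, 5)]


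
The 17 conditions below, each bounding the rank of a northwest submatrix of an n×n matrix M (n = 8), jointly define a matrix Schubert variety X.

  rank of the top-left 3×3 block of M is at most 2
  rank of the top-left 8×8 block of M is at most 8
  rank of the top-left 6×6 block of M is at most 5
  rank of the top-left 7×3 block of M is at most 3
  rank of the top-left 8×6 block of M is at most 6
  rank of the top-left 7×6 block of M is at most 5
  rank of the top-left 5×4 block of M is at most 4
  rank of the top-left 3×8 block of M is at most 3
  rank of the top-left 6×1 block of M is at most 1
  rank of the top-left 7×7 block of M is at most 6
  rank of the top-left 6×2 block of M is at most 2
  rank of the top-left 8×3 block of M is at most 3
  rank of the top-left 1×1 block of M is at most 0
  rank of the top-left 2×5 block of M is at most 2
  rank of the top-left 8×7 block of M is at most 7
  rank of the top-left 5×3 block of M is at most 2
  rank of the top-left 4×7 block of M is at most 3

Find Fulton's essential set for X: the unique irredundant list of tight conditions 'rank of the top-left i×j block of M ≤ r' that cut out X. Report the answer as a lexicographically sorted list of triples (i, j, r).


Rank table r_w(8×8) implied by the 17 constraints:

  row 1: 0 1 1 1 1 1 1 1
  row 2: 1 2 2 2 2 2 2 2
  row 3: 1 2 2 3 3 3 3 3
  row 4: 1 2 2 3 3 3 3 4
  row 5: 1 2 2 3 4 4 4 5
  row 6: 1 2 3 4 5 5 5 6
  row 7: 1 2 3 4 5 5 6 7
  row 8: 1 2 3 4 5 6 7 8

the unique w with this rank table is (2, 1, 4, 8, 5, 3, 7, 6).

|D(w)|=8, |Ess(w)|=4:

[(1, 1, 0), (4, 7, 3), (5, 3, 2), (7, 6, 5)]


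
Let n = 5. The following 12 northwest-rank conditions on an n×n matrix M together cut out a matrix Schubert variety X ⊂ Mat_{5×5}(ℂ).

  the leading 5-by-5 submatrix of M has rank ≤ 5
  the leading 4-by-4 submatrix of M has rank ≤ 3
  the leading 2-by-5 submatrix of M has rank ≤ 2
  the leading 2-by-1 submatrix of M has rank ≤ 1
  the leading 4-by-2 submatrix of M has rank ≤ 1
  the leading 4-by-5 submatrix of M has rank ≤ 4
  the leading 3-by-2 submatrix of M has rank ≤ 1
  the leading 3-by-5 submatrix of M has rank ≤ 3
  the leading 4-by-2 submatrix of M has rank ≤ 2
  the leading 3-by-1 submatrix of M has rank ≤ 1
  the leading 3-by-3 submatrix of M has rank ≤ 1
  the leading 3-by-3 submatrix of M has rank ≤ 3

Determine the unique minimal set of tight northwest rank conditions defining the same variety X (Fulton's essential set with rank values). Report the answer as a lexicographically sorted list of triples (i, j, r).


Propagating the 12 rank bounds to every northwest block:

  R[1]: 1 1 1 1 1
  R[2]: 1 1 1 2 2
  R[3]: 1 1 1 2 3
  R[4]: 1 1 2 3 4
  R[5]: 1 2 3 4 5

giving w = (1, 4, 5, 3, 2) via Δ²R.

D(w) has 5 cells with 2 SE-corners; essential set:

[(3, 3, 1), (4, 2, 1)]


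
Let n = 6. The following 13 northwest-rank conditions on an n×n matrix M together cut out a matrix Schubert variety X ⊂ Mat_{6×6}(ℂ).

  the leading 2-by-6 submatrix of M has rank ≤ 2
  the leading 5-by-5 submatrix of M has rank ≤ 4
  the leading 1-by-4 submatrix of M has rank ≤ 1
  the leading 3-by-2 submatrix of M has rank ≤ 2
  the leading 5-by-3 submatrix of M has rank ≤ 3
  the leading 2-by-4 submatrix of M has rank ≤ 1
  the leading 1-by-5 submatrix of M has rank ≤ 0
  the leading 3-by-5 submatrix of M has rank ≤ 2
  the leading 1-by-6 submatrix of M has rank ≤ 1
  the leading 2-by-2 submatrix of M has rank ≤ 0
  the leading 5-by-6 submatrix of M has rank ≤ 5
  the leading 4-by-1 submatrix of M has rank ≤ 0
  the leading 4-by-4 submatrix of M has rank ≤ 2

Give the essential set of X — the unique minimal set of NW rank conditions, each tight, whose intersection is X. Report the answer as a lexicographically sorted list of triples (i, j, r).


The tightest implied rank at each (i,j), from the 13 conditions:

  row 1: 0  0  0  0  0  1
  row 2: 0  0  1  1  1  2
  row 3: 0  1  2  2  2  3
  row 4: 0  1  2  2  3  4
  row 5: 1  2  3  3  4  5
  row 6: 1  2  3  4  5  6

reading off 1-entries of Δ²R: w = (6, 3, 2, 5, 1, 4).

ℓ(w)=10; the 4 essential cells (i,j,r):

[(1, 5, 0), (2, 2, 0), (4, 1, 0), (4, 4, 2)]


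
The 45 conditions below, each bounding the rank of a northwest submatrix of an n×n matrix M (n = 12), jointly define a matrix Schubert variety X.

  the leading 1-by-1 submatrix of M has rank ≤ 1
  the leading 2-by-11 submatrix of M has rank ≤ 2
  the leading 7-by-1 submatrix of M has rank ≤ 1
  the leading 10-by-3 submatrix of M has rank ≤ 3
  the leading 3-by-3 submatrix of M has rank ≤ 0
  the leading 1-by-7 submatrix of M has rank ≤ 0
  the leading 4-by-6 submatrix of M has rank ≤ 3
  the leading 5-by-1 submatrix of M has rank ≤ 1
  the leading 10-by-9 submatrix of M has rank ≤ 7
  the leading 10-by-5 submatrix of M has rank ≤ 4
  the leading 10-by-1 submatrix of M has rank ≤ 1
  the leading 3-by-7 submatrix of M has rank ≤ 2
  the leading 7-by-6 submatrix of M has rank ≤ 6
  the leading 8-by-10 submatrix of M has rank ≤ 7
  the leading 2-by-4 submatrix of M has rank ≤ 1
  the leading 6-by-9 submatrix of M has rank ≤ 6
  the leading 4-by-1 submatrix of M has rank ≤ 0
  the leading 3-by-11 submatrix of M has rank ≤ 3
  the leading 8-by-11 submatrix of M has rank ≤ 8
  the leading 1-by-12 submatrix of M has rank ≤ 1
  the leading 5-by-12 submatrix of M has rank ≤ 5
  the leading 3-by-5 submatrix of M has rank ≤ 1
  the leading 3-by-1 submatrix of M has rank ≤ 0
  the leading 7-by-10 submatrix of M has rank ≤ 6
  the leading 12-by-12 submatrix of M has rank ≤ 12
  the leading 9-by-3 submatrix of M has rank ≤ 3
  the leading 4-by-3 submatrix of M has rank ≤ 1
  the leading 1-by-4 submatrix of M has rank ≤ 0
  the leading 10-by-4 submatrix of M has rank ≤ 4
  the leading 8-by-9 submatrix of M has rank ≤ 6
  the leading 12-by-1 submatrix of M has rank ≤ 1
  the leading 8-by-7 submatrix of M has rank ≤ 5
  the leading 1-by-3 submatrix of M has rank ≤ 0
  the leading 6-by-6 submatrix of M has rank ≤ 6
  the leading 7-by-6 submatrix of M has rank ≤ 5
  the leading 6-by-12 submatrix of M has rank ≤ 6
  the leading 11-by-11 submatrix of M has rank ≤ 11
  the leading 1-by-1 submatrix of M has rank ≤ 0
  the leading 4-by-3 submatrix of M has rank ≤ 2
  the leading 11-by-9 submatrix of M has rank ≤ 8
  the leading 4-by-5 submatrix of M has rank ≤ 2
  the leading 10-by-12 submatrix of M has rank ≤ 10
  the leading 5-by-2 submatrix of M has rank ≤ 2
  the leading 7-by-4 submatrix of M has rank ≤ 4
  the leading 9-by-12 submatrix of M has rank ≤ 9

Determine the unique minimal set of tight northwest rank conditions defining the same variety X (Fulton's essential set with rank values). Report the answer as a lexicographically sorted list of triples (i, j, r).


The tightest implied rank at each (i,j), from the 45 conditions:

  i=1: 0 0 0 0 0 0 0 1 1 1 1 1
  i=2: 0 0 0 1 1 1 1 2 2 2 2 2
  i=3: 0 0 0 1 1 2 2 3 3 3 3 3
  i=4: 0 1 1 2 2 3 3 4 4 4 4 4
  i=5: 1 2 2 3 3 4 4 5 5 5 5 5
  i=6: 1 2 3 4 4 5 5 6 6 6 6 6
  i=7: 1 2 3 4 4 5 5 6 6 6 7 7
  i=8: 1 2 3 4 4 5 5 6 6 7 8 8
  i=9: 1 2 3 4 4 5 6 7 7 8 9 9
  i=10: 1 2 3 4 4 5 6 7 7 8 9 10
  i=11: 1 2 3 4 5 6 7 8 8 9 10 11
  i=12: 1 2 3 4 5 6 7 8 9 10 11 12

reading off 1-entries of Δ²R: w = (8, 4, 6, 2, 1, 3, 11, 10, 7, 12, 5, 9).

Fulton essential set (9 of the 25 Rothe cells):

[(1, 7, 0), (3, 3, 0), (3, 5, 1), (4, 1, 0), (7, 10, 6), (8, 7, 5), (8, 9, 6), (10, 5, 4), (10, 9, 7)]


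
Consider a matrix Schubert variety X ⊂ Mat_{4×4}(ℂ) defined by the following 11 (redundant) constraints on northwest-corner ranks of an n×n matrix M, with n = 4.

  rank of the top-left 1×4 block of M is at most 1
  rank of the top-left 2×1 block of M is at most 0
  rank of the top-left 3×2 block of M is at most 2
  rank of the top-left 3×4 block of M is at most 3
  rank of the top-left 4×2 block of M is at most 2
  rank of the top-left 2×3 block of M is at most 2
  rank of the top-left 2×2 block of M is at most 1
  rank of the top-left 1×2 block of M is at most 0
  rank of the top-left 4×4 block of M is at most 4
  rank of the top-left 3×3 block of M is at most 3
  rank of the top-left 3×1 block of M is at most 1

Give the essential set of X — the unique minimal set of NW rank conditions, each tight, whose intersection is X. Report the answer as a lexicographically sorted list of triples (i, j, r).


Reconstructing r_w from the 11 given conditions:

  row 1: 0 | 0 | 1 | 1
  row 2: 0 | 1 | 2 | 2
  row 3: 1 | 2 | 3 | 3
  row 4: 1 | 2 | 3 | 4

hence w(1..4) = (3, 2, 1, 4).

ℓ(w)=3; the 2 essential cells (i,j,r):

[(1, 2, 0), (2, 1, 0)]


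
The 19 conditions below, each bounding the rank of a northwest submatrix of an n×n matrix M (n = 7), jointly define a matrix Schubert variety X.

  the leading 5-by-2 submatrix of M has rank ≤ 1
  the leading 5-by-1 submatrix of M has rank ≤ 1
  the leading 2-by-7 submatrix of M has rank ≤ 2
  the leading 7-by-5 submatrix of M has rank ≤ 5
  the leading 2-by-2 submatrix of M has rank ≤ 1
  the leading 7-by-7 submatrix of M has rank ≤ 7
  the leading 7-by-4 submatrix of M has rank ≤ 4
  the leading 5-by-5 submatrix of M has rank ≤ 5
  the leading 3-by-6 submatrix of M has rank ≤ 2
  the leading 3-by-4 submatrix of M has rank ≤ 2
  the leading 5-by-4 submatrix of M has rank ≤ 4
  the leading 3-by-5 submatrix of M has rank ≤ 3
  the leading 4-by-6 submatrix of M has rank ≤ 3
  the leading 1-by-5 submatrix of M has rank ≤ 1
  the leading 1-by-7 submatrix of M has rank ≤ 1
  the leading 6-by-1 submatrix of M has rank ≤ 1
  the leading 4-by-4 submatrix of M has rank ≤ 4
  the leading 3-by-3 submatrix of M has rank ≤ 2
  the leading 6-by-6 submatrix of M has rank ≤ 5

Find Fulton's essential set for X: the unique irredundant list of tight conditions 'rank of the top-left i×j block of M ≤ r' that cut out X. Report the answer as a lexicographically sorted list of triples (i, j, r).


The tightest implied rank at each (i,j), from the 19 conditions:

  R[1]: 1, 1, 1, 1, 1, 1, 1
  R[2]: 1, 1, 2, 2, 2, 2, 2
  R[3]: 1, 1, 2, 2, 2, 2, 3
  R[4]: 1, 1, 2, 3, 3, 3, 4
  R[5]: 1, 1, 2, 3, 4, 4, 5
  R[6]: 1, 2, 3, 4, 5, 5, 6
  R[7]: 1, 2, 3, 4, 5, 6, 7

the unique w with this rank table is (1, 3, 7, 4, 5, 2, 6).

2 SE-corners of the 7-cell Rothe diagram give Ess(w):

[(3, 6, 2), (5, 2, 1)]


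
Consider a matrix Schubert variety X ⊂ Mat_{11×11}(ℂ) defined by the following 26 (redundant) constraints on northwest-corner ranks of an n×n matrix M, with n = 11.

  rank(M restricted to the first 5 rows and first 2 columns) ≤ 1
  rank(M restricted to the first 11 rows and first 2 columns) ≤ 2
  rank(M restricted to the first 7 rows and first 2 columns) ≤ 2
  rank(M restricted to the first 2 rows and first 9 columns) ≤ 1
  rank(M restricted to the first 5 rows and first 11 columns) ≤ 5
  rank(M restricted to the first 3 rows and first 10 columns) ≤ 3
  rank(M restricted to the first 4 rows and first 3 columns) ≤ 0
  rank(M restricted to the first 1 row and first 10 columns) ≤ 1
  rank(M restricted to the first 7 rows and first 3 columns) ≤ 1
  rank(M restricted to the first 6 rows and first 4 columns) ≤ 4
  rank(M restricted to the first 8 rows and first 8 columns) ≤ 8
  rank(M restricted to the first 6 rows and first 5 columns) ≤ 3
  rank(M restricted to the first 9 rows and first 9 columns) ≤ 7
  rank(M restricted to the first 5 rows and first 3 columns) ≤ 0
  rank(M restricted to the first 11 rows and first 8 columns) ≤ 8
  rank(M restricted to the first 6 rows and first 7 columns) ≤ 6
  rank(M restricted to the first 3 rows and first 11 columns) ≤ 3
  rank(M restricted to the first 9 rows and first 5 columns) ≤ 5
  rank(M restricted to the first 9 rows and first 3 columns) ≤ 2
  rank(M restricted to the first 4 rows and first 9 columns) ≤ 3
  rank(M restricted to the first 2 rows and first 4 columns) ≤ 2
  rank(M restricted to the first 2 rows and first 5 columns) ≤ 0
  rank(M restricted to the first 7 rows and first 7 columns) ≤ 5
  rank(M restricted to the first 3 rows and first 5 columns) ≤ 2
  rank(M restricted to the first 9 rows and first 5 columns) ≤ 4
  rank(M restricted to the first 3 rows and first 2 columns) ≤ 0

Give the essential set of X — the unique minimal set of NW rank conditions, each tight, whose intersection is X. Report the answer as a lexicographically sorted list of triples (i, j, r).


Computing R[i][j] = min implied NW-rank bound (n=11, 26 conditions):

  row 1: 0 | 0 | 0 | 0 | 0 | 1 | 1 | 1 | 1 | 1 | 1
  row 2: 0 | 0 | 0 | 0 | 0 | 1 | 1 | 1 | 1 | 2 | 2
  row 3: 0 | 0 | 0 | 1 | 1 | 2 | 2 | 2 | 2 | 3 | 3
  row 4: 0 | 0 | 0 | 1 | 2 | 3 | 3 | 3 | 3 | 4 | 4
  row 5: 0 | 0 | 0 | 1 | 2 | 3 | 4 | 4 | 4 | 5 | 5
  row 6: 1 | 1 | 1 | 2 | 3 | 4 | 5 | 5 | 5 | 6 | 6
  row 7: 1 | 1 | 1 | 2 | 3 | 4 | 5 | 6 | 6 | 7 | 7
  row 8: 1 | 2 | 2 | 3 | 4 | 5 | 6 | 7 | 7 | 8 | 8
  row 9: 1 | 2 | 2 | 3 | 4 | 5 | 6 | 7 | 7 | 8 | 9
  row 10: 1 | 2 | 3 | 4 | 5 | 6 | 7 | 8 | 8 | 9 | 10
  row 11: 1 | 2 | 3 | 4 | 5 | 6 | 7 | 8 | 9 | 10 | 11

reading off 1-entries of Δ²R: w = (6, 10, 4, 5, 7, 1, 8, 2, 11, 3, 9).

Rothe diagram D(w) (26 cells), 6 SE-corners (essential conditions):

[(2, 5, 0), (2, 9, 1), (5, 3, 0), (7, 3, 1), (9, 3, 2), (9, 9, 7)]


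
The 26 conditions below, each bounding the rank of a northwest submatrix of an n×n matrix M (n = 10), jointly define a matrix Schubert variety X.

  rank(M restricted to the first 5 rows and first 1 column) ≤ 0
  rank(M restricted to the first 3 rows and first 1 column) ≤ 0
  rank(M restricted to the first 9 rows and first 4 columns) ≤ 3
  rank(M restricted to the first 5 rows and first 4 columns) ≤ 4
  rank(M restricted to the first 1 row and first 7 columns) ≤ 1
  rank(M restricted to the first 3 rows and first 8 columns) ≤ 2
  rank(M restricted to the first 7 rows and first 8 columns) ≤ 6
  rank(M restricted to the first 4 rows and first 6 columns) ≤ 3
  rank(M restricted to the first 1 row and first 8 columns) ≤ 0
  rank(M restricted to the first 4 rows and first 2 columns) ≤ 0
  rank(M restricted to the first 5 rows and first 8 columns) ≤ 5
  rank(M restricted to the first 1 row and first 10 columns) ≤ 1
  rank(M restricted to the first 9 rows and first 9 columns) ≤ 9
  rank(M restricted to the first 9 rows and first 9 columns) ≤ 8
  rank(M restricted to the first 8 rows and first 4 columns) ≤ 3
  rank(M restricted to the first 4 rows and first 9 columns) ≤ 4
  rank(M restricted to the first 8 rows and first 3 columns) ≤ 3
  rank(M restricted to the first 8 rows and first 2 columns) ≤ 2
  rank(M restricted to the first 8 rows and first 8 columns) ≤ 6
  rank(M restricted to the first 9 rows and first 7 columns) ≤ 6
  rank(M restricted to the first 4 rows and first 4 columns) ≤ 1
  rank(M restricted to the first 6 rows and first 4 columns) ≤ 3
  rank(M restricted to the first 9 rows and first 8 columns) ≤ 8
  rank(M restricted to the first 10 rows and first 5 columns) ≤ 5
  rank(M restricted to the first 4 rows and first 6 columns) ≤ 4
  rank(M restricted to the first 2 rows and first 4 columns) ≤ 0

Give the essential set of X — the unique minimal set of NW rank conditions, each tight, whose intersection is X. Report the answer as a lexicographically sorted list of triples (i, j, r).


The tightest implied rank at each (i,j), from the 26 conditions:

  row 1: 0 0 0 0 0 0 0 0 1 1
  row 2: 0 0 0 0 1 1 1 1 2 2
  row 3: 0 0 1 1 2 2 2 2 3 3
  row 4: 0 0 1 1 2 3 3 3 4 4
  row 5: 0 1 2 2 3 4 4 4 5 5
  row 6: 1 2 3 3 4 5 5 5 6 6
  row 7: 1 2 3 3 4 5 6 6 7 7
  row 8: 1 2 3 3 4 5 6 6 7 8
  row 9: 1 2 3 3 4 5 6 7 8 9
  row 10: 1 2 3 4 5 6 7 8 9 10

so w = (9, 5, 3, 6, 2, 1, 7, 10, 8, 4).

D(w) has 22 cells with 7 SE-corners; essential set:

[(1, 8, 0), (2, 4, 0), (4, 2, 0), (4, 4, 1), (5, 1, 0), (8, 8, 6), (9, 4, 3)]


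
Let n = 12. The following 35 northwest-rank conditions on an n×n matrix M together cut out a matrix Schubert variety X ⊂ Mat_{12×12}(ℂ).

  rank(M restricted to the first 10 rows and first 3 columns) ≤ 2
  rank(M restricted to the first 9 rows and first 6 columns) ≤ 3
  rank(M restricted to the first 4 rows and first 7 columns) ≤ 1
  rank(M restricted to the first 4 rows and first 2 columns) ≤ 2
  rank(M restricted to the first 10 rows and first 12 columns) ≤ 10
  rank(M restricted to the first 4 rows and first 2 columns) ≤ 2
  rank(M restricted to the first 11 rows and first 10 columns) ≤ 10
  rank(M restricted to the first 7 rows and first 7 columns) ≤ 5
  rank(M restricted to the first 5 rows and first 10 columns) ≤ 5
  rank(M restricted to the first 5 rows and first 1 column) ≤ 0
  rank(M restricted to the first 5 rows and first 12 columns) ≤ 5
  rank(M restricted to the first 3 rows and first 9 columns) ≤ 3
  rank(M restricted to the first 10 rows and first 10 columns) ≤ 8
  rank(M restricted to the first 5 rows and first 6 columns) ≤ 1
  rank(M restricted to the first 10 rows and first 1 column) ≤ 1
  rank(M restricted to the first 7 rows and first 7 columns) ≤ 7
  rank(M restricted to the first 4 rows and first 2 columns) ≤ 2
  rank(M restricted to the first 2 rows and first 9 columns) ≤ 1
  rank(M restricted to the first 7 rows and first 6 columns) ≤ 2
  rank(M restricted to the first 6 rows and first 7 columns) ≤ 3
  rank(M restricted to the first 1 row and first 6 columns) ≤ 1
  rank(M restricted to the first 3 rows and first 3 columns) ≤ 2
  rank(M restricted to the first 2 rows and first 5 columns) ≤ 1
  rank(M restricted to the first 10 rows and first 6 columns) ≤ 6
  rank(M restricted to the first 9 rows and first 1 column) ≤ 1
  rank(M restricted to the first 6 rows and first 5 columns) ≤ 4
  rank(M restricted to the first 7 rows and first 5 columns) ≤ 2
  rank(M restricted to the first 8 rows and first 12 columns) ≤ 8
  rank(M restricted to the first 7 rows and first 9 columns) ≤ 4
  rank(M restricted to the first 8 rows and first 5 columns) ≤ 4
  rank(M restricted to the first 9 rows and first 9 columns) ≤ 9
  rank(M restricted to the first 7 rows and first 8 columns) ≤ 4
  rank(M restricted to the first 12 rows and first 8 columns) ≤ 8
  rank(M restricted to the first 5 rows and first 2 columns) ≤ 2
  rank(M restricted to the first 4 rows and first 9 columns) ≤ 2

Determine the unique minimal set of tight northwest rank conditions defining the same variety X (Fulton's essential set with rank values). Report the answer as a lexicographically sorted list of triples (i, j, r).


Rank table r_w(12×12) implied by the 35 constraints:

  R[1]: 0  1  1  1  1  1  1  1  1  1  1  1
  R[2]: 0  1  1  1  1  1  1  1  1  2  2  2
  R[3]: 0  1  1  1  1  1  1  2  2  3  3  3
  R[4]: 0  1  1  1  1  1  1  2  2  3  4  4
  R[5]: 0  1  1  1  1  1  2  3  3  4  5  5
  R[6]: 1  2  2  2  2  2  3  4  4  5  6  6
  R[7]: 1  2  2  2  2  2  3  4  4  5  6  7
  R[8]: 1  2  2  3  3  3  4  5  5  6  7  8
  R[9]: 1  2  2  3  3  3  4  5  6  7  8  9
  R[10]: 1  2  2  3  4  4  5  6  7  8  9  10
  R[11]: 1  2  3  4  5  5  6  7  8  9  10  11
  R[12]: 1  2  3  4  5  6  7  8  9  10  11  12

second differences of R give the permutation w = (2, 10, 8, 11, 7, 1, 12, 4, 9, 5, 3, 6).

9 SE-corners of the 37-cell Rothe diagram give Ess(w):

[(2, 9, 1), (4, 7, 1), (4, 9, 2), (5, 1, 0), (5, 6, 1), (7, 6, 2), (7, 9, 4), (9, 6, 3), (10, 3, 2)]


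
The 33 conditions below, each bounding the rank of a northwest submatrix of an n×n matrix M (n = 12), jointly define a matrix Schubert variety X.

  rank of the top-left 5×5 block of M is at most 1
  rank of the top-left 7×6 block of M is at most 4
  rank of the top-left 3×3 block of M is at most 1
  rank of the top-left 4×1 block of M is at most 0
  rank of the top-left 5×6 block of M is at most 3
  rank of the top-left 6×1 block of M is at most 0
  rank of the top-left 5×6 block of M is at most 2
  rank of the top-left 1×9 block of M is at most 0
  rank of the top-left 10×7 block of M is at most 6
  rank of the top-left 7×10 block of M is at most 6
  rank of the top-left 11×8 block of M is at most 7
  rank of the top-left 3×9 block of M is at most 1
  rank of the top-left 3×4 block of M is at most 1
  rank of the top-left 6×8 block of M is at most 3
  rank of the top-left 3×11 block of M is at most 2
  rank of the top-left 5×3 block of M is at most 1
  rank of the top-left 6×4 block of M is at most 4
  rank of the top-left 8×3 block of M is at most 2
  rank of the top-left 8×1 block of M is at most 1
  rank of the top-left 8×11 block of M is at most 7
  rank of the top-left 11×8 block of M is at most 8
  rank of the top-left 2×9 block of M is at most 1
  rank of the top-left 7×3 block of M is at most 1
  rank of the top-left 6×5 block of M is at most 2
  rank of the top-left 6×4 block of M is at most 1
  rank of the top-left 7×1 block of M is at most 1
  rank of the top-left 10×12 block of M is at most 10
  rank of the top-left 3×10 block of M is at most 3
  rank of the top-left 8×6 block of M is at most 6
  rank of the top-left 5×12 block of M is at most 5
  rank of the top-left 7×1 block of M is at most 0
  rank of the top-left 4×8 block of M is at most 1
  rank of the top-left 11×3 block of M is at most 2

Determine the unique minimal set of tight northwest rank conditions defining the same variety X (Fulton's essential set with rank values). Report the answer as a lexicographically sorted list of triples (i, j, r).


Reconstructing r_w from the 33 given conditions:

  0 | 0 | 0 | 0 | 0 | 0 | 0 | 0 | 0 | 1 | 1 | 1
  0 | 1 | 1 | 1 | 1 | 1 | 1 | 1 | 1 | 2 | 2 | 2
  0 | 1 | 1 | 1 | 1 | 1 | 1 | 1 | 1 | 2 | 2 | 3
  0 | 1 | 1 | 1 | 1 | 1 | 1 | 1 | 2 | 3 | 3 | 4
  0 | 1 | 1 | 1 | 1 | 2 | 2 | 2 | 3 | 4 | 4 | 5
  0 | 1 | 1 | 1 | 2 | 3 | 3 | 3 | 4 | 5 | 5 | 6
  0 | 1 | 1 | 2 | 3 | 4 | 4 | 4 | 5 | 6 | 6 | 7
  1 | 2 | 2 | 3 | 4 | 5 | 5 | 5 | 6 | 7 | 7 | 8
  1 | 2 | 2 | 3 | 4 | 5 | 6 | 6 | 7 | 8 | 8 | 9
  1 | 2 | 2 | 3 | 4 | 5 | 6 | 7 | 8 | 9 | 9 | 10
  1 | 2 | 2 | 3 | 4 | 5 | 6 | 7 | 8 | 9 | 10 | 11
  1 | 2 | 3 | 4 | 5 | 6 | 7 | 8 | 9 | 10 | 11 | 12

second differences of R give the permutation w = (10, 2, 12, 9, 6, 5, 4, 1, 7, 8, 11, 3).

9 SE-corners of the 38-cell Rothe diagram give Ess(w):

[(1, 9, 0), (3, 9, 1), (3, 11, 2), (4, 8, 1), (5, 5, 1), (6, 4, 1), (7, 1, 0), (7, 3, 1), (11, 3, 2)]


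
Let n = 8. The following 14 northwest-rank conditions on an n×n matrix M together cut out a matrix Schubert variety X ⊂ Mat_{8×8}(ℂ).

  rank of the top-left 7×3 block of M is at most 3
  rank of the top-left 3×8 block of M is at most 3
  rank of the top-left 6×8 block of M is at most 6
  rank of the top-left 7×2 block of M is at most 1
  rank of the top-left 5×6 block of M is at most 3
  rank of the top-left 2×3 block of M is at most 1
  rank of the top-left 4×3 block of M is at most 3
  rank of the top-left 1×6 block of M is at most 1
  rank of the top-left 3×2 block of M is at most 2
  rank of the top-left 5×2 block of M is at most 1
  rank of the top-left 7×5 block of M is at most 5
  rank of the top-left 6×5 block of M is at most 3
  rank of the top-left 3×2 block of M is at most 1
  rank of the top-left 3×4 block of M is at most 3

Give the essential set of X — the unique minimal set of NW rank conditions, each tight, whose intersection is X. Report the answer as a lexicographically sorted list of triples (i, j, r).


Rank table r_w(8×8) implied by the 14 constraints:

  i=1: 1  1  1  1  1  1  1  1
  i=2: 1  1  1  2  2  2  2  2
  i=3: 1  1  2  3  3  3  3  3
  i=4: 1  1  2  3  3  3  4  4
  i=5: 1  1  2  3  3  3  4  5
  i=6: 1  1  2  3  3  4  5  6
  i=7: 1  1  2  3  4  5  6  7
  i=8: 1  2  3  4  5  6  7  8

hence w(1..8) = (1, 4, 3, 7, 8, 6, 5, 2).

Rothe diagram D(w) (12 cells), 4 SE-corners (essential conditions):

[(2, 3, 1), (5, 6, 3), (6, 5, 3), (7, 2, 1)]
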